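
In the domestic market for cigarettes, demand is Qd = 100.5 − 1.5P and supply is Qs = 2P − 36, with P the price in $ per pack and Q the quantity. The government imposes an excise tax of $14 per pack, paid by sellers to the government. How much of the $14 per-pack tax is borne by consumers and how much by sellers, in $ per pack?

Consumers bear $8 per pack; sellers bear $6 per pack.

Without the tax, 100.5 − 1.5P = 2P − 36 gives 3.5P = 136.5, so P* = $39 and Q* = 42.
With the tax collected from sellers, supply shifts: Qs = 2(P − 14) − 36.
New equilibrium: consumers pay $47, sellers receive $33, Q = 30. (Wedge: Pb − Ps = 14.)
Burden on consumers: $8; on sellers: $6. (They sum to $14.)
The less price-elastic side of the market bears the larger share of a per-unit tax.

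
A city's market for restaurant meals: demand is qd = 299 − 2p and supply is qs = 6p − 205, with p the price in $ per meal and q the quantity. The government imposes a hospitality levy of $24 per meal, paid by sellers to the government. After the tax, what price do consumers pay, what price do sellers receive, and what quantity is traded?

Before the tax: set 299 − 2p = 6p − 205 → p* = $63, q* = 173.
With the tax collected from sellers, supply shifts: qs = 6(p − 24) − 205.
New equilibrium: consumers pay $81, sellers receive $57, q = 137. (Wedge: pb − ps = 24.)

Consumers pay $81; sellers receive $57; quantity = 137.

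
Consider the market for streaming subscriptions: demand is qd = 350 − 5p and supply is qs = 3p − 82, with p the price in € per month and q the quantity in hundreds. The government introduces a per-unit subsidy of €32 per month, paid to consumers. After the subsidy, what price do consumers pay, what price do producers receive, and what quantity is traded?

Without the subsidy, 350 − 5p = 3p − 82 gives 8p = 432, so p* = €54 and q* = 80.
With a per-unit subsidy paid to consumers, each effectively pays p − 32, so demand becomes qd = 350 − 5(p − 32).
Solving gives q = 140 with consumers paying €42 and producers receiving €74 (the €32 wedge).

Consumers pay €42; producers receive €74; quantity = 140.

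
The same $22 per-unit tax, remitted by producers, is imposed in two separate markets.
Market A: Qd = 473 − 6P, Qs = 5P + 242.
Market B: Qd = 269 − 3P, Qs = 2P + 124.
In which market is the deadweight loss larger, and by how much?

Market A, by $369.6.

Market A: pre-tax P* = $21, Q* = 347; post-tax Q = 287; deadweight loss = $660.
Market B: pre-tax P* = $29, Q* = 182; post-tax Q = 155.6; deadweight loss = $290.4.
Difference: $660 vs $290.4 → market A is larger by $369.6.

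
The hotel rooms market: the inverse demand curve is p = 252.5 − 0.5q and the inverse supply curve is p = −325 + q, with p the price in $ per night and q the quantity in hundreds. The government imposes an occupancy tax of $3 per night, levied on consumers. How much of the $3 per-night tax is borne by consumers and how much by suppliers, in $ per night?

Consumers bear $1 per night; suppliers bear $2 per night.

Rewrite in direct form: qd = 505 − 2p and qs = p + 325.
Without the tax, 505 − 2p = p + 325 gives 3p = 180, so p* = $60 and q* = 385.
With the tax collected from consumers, demand (in seller-price terms) shifts: qd = 505 − 2(p + 3).
New equilibrium: consumers pay $61, suppliers receive $58, q = 383. (Wedge: pb − ps = 3.)
Burden on consumers: $1; on suppliers: $2. (They sum to $3.)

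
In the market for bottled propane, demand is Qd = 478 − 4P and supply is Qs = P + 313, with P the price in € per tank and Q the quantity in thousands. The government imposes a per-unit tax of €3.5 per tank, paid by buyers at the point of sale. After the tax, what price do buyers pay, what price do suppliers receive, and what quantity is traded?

Without the tax, 478 − 4P = P + 313 gives 5P = 165, so P* = €33 and Q* = 346.
With the tax collected from buyers, demand (in seller-price terms) shifts: Qd = 478 − 4(P + 3.5).
New equilibrium: buyers pay €33.7, suppliers receive €30.2, Q = 343.2. (Wedge: Pb − Ps = 3.5.)

Buyers pay €33.7; suppliers receive €30.2; quantity = 343.2.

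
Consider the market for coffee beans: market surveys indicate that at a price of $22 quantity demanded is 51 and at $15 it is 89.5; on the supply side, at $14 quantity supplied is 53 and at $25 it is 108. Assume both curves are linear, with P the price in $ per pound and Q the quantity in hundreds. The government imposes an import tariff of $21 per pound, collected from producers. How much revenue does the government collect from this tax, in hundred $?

Demand slope: (89.5 − 51)/(15 − 22) = -5.5, so Qd = 172 − 5.5P.
Supply slope: (108 − 53)/(25 − 14) = 5, so Qs = 5P − 17.
Without the tax, 172 − 5.5P = 5P − 17 gives 10.5P = 189, so P* = $18 and Q* = 73.
With the tax collected from producers, supply shifts: Qs = 5(P − 21) − 17.
Solving gives Q = 18 with consumers paying $28 and producers receiving $7 (the $21 wedge).
Revenue = t · Q = 21 · 18 = $378.

Tax revenue = $378 hundred.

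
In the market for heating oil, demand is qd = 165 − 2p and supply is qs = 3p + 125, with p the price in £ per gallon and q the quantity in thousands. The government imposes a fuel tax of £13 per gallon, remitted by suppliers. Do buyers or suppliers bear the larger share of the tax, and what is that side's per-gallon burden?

Buyers bear the larger share: £7.8 per gallon.

Without the tax, 165 − 2p = 3p + 125 gives 5p = 40, so p* = £8 and q* = 149.
With the tax collected from suppliers, supply shifts: qs = 3(p − 13) + 125.
New equilibrium: buyers pay £15.8, suppliers receive £2.8, q = 133.4. (Wedge: pb − ps = 13.)
Per-gallon burden: buyers £7.8, suppliers £5.2.
Buyers take the larger share because demand is less price-elastic here (demand slope 2 vs supply slope 3).
The less price-elastic side of the market bears the larger share of a per-unit tax.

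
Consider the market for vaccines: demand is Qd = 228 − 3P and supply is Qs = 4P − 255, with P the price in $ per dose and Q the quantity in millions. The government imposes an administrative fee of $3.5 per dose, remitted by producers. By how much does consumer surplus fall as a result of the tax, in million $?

Without the tax, 228 − 3P = 4P − 255 gives 7P = 483, so P* = $69 and Q* = 21.
With the tax collected from producers, supply shifts: Qs = 4(P − 3.5) − 255.
New equilibrium: buyers pay $71, producers receive $67.5, Q = 15. (Wedge: Pb − Ps = 3.5.)
ΔCS is the trapezoid between Q = 15 and Q = 21 of height $2: ½ · (21 + 15) · 2 = $36.

Consumer surplus falls by $36 million.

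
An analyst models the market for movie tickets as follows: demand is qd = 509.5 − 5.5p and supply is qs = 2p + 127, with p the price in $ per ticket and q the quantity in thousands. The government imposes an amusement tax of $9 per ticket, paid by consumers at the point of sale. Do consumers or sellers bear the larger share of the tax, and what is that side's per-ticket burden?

Before the tax: set 509.5 − 5.5p = 2p + 127 → p* = $51, q* = 229.
With the tax collected from consumers, demand (in seller-price terms) shifts: qd = 509.5 − 5.5(p + 9).
New equilibrium: consumers pay $53.4, sellers receive $44.4, q = 215.8. (Wedge: pb − ps = 9.)
Per-ticket burden: consumers $2.4, sellers $6.6.
Sellers take the larger share because supply is less price-elastic here (demand slope 5.5 vs supply slope 2).

Sellers bear the larger share: $6.6 per ticket.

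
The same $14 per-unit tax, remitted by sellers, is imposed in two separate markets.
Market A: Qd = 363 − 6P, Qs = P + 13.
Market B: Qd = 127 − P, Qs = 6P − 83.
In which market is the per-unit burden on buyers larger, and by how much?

Market B, by $10.

Market A: pre-tax P* = $50, Q* = 63; post-tax Q = 51; per-unit burden on buyers = $2.
Market B: pre-tax P* = $30, Q* = 97; post-tax Q = 85; per-unit burden on buyers = $12.
Difference: $2 vs $12 → market B is larger by $10.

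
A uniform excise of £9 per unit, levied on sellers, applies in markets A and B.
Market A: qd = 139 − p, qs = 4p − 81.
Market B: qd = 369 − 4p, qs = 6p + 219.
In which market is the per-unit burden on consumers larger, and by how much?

Market A, by £1.8.

Market A: pre-tax p* = £44, q* = 95; post-tax q = 87.8; per-unit burden on consumers = £7.2.
Market B: pre-tax p* = £15, q* = 309; post-tax q = 287.4; per-unit burden on consumers = £5.4.
Difference: £7.2 vs £5.4 → market A is larger by £1.8.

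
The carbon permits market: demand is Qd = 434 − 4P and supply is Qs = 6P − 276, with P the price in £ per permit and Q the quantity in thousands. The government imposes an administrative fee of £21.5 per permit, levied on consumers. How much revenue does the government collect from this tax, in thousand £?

Tax revenue = £2115.6 thousand.

Without the tax, 434 − 4P = 6P − 276 gives 10P = 710, so P* = £71 and Q* = 150.
With the tax collected from consumers, demand (in seller-price terms) shifts: Qd = 434 − 4(P + 21.5).
New equilibrium: consumers pay £83.9, sellers receive £62.4, Q = 98.4. (Wedge: Pb − Ps = 21.5.)
Revenue = t · Q = 21.5 · 98.4 = £2115.6.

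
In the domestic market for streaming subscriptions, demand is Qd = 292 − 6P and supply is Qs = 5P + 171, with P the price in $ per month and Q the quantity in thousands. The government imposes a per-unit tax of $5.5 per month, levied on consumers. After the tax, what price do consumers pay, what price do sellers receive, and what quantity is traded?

Consumers pay $13.5; sellers receive $8; quantity = 211.

Without the tax, 292 − 6P = 5P + 171 gives 11P = 121, so P* = $11 and Q* = 226.
With the tax collected from consumers, demand (in seller-price terms) shifts: Qd = 292 − 6(P + 5.5).
Solving gives Q = 211 with consumers paying $13.5 and sellers receiving $8 (the $5.5 wedge).
The less price-elastic side of the market bears the larger share of a per-unit tax.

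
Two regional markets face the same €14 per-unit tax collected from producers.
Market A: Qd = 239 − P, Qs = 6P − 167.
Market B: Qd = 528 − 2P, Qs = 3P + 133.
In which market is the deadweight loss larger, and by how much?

Market B, by €33.6.

Market A: pre-tax P* = €58, Q* = 181; post-tax Q = 169; deadweight loss = €84.
Market B: pre-tax P* = €79, Q* = 370; post-tax Q = 353.2; deadweight loss = €117.6.
Difference: €84 vs €117.6 → market B is larger by €33.6.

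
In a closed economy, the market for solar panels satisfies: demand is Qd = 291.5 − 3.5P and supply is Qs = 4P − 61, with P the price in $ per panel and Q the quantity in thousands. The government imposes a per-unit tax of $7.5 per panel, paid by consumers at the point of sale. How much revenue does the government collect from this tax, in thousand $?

Tax revenue = $847.5 thousand.

Before the tax: set 291.5 − 3.5P = 4P − 61 → P* = $47, Q* = 127.
With the tax collected from consumers, demand (in seller-price terms) shifts: Qd = 291.5 − 3.5(P + 7.5).
New equilibrium: consumers pay $51, producers receive $43.5, Q = 113. (Wedge: Pb − Ps = 7.5.)
Revenue = t · Q = 7.5 · 113 = $847.5.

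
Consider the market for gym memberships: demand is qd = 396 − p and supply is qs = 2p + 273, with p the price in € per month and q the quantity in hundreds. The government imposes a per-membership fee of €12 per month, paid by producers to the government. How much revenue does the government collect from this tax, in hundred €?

Tax revenue = €4164 hundred.

Before the tax: set 396 − p = 2p + 273 → p* = €41, q* = 355.
With the tax collected from producers, supply shifts: qs = 2(p − 12) + 273.
New equilibrium: buyers pay €49, producers receive €37, q = 347. (Wedge: pb − ps = 12.)
Revenue = t · Q = 12 · 347 = €4164.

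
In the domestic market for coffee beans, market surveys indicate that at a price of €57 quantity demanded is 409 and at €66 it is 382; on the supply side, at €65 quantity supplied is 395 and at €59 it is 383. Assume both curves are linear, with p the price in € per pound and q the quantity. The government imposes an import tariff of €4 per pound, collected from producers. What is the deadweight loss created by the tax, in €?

Deadweight loss = €9.6.

Demand slope: (382 − 409)/(66 − 57) = -3, so qd = 580 − 3p.
Supply slope: (383 − 395)/(59 − 65) = 2, so qs = 2p + 265.
Without the tax, 580 − 3p = 2p + 265 gives 5p = 315, so p* = €63 and q* = 391.
With the tax collected from producers, supply shifts: qs = 2(p − 4) + 265.
Solving gives q = 386.2 with buyers paying €64.6 and producers receiving €60.6 (the €4 wedge).
Quantity falls by |ΔQ| = |391 − 386.2| = 4.8.
DWL = ½ · t · |ΔQ| = ½ · 4 · 4.8 = €9.6.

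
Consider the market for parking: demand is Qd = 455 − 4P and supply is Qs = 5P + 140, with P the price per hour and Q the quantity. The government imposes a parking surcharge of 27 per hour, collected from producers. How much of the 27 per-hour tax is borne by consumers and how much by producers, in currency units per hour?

Consumers bear 15 per hour; producers bear 12 per hour.

Without the tax, 455 − 4P = 5P + 140 gives 9P = 315, so P* = 35 and Q* = 315.
With the tax collected from producers, supply shifts: Qs = 5(P − 27) + 140.
New equilibrium: consumers pay 50, producers receive 23, Q = 255. (Wedge: Pb − Ps = 27.)
Burden on consumers: 15; on producers: 12. (They sum to 27.)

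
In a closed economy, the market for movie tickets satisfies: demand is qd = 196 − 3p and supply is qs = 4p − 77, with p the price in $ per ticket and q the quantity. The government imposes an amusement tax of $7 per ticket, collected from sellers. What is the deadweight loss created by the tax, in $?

Before the tax: set 196 − 3p = 4p − 77 → p* = $39, q* = 79.
With the tax collected from sellers, supply shifts: qs = 4(p − 7) − 77.
Solving gives q = 67 with consumers paying $43 and sellers receiving $36 (the $7 wedge).
Quantity falls by |ΔQ| = |79 − 67| = 12.
DWL = ½ · t · |ΔQ| = ½ · 7 · 12 = $42.

Deadweight loss = $42.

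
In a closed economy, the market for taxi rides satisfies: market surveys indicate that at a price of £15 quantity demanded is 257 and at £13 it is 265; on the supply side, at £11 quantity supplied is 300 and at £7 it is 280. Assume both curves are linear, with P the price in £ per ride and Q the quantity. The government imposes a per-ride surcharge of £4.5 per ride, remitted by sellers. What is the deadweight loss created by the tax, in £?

Deadweight loss = £22.5.

Demand slope: (265 − 257)/(13 − 15) = -4, so Qd = 317 − 4P.
Supply slope: (280 − 300)/(7 − 11) = 5, so Qs = 5P + 245.
Without the tax, 317 − 4P = 5P + 245 gives 9P = 72, so P* = £8 and Q* = 285.
With the tax collected from sellers, supply shifts: Qs = 5(P − 4.5) + 245.
New equilibrium: buyers pay £10.5, sellers receive £6, Q = 275. (Wedge: Pb − Ps = 4.5.)
Quantity falls by |ΔQ| = |285 − 275| = 10.
DWL = ½ · t · |ΔQ| = ½ · 4.5 · 10 = £22.5.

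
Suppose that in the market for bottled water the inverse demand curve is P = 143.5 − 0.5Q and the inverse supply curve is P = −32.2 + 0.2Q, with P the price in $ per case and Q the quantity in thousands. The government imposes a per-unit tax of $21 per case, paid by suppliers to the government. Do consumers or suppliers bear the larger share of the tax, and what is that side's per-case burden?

Rewrite in direct form: Qd = 287 − 2P and Qs = 5P + 161.
Before the tax: set 287 − 2P = 5P + 161 → P* = $18, Q* = 251.
With the tax collected from suppliers, supply shifts: Qs = 5(P − 21) + 161.
New equilibrium: consumers pay $33, suppliers receive $12, Q = 221. (Wedge: Pb − Ps = 21.)
Per-case burden: consumers $15, suppliers $6.
Consumers take the larger share because demand is less price-elastic here (demand slope 2 vs supply slope 5).
The less price-elastic side of the market bears the larger share of a per-unit tax.

Consumers bear the larger share: $15 per case.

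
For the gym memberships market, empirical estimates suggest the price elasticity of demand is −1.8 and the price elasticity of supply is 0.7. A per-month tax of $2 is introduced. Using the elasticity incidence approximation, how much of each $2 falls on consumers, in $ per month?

Consumers bear ≈ $0.56 per month.

Incidence ratio: consumers' share ≈ εs / (εs + |εd|) = 0.7 / (0.7 + 1.8) = 0.28.
So consumers bear ≈ 0.28 × $2 = $0.56; producers bear $1.44.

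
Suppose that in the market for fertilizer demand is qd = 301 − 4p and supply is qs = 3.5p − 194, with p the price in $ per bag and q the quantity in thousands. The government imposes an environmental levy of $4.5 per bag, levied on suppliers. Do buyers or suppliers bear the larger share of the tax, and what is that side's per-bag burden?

Before the tax: set 301 − 4p = 3.5p − 194 → p* = $66, q* = 37.
With the tax collected from suppliers, supply shifts: qs = 3.5(p − 4.5) − 194.
Solving gives q = 28.6 with buyers paying $68.1 and suppliers receiving $63.6 (the $4.5 wedge).
Per-bag burden: buyers $2.1, suppliers $2.4.
Suppliers take the larger share because supply is less price-elastic here (demand slope 4 vs supply slope 3.5).
The less price-elastic side of the market bears the larger share of a per-unit tax.

Suppliers bear the larger share: $2.4 per bag.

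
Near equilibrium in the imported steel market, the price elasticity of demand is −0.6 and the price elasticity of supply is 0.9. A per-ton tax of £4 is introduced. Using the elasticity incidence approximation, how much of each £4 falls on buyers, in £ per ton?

Incidence ratio: buyers' share ≈ εs / (εs + |εd|) = 0.9 / (0.9 + 0.6) = 0.6.
So buyers bear ≈ 0.6 × £4 = £2.4; suppliers bear £1.6.

Buyers bear ≈ £2.4 per ton.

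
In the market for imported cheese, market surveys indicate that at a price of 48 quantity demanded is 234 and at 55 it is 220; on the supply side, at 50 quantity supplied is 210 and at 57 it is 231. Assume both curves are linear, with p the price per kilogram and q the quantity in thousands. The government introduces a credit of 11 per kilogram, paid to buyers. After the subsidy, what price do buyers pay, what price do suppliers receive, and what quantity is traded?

Buyers pay 47.4; suppliers receive 58.4; quantity = 235.2.

Demand slope: (220 − 234)/(55 − 48) = -2, so qd = 330 − 2p.
Supply slope: (231 − 210)/(57 − 50) = 3, so qs = 3p + 60.
Without the subsidy, 330 − 2p = 3p + 60 gives 5p = 270, so p* = 54 and q* = 222.
With a per-unit subsidy paid to buyers, each effectively pays p − 11, so demand becomes qd = 330 − 2(p − 11).
Solving gives q = 235.2 with buyers paying 47.4 and suppliers receiving 58.4 (the 11 wedge).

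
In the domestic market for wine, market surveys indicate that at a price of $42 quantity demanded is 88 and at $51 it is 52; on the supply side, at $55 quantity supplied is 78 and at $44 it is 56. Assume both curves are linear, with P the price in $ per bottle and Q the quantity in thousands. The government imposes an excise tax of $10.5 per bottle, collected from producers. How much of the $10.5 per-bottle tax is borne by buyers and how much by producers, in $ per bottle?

Demand slope: (52 − 88)/(51 − 42) = -4, so Qd = 256 − 4P.
Supply slope: (56 − 78)/(44 − 55) = 2, so Qs = 2P − 32.
Without the tax, 256 − 4P = 2P − 32 gives 6P = 288, so P* = $48 and Q* = 64.
With the tax collected from producers, supply shifts: Qs = 2(P − 10.5) − 32.
New equilibrium: buyers pay $51.5, producers receive $41, Q = 50. (Wedge: Pb − Ps = 10.5.)
Burden on buyers: $3.5; on producers: $7. (They sum to $10.5.)

Buyers bear $3.5 per bottle; producers bear $7 per bottle.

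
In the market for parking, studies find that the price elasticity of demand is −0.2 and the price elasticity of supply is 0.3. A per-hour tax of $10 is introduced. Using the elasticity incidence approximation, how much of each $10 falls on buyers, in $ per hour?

Buyers bear ≈ $6 per hour.

Incidence ratio: buyers' share ≈ εs / (εs + |εd|) = 0.3 / (0.3 + 0.2) = 0.6.
So buyers bear ≈ 0.6 × $10 = $6; producers bear $4.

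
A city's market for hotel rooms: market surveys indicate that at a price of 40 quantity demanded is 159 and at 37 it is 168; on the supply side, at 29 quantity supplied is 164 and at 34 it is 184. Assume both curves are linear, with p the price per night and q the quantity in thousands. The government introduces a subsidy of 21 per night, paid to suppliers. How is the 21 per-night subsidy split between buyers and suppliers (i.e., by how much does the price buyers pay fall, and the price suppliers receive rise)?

Buyers gain 12 per night; suppliers gain 9 per night.

Demand slope: (168 − 159)/(37 − 40) = -3, so qd = 279 − 3p.
Supply slope: (184 − 164)/(34 − 29) = 4, so qs = 4p + 48.
Before the subsidy: set 279 − 3p = 4p + 48 → p* = 33, q* = 180.
With a per-unit subsidy paid to suppliers, each receives p + 21 per unit sold, so supply becomes qs = 4(p + 21) + 48.
Solving gives q = 216 with buyers paying 21 and suppliers receiving 42 (the 21 wedge).
Gain to buyers: 12; to suppliers: 9. (They sum to 21.)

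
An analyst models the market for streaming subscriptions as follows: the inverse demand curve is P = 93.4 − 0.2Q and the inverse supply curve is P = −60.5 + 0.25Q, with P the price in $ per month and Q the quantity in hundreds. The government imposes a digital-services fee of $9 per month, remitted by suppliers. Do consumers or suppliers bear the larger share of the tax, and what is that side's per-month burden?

Suppliers bear the larger share: $5 per month.

Rewrite in direct form: Qd = 467 − 5P and Qs = 4P + 242.
Without the tax, 467 − 5P = 4P + 242 gives 9P = 225, so P* = $25 and Q* = 342.
With the tax collected from suppliers, supply shifts: Qs = 4(P − 9) + 242.
New equilibrium: consumers pay $29, suppliers receive $20, Q = 322. (Wedge: Pb − Ps = 9.)
Per-month burden: consumers $4, suppliers $5.
Suppliers take the larger share because supply is less price-elastic here (demand slope 5 vs supply slope 4).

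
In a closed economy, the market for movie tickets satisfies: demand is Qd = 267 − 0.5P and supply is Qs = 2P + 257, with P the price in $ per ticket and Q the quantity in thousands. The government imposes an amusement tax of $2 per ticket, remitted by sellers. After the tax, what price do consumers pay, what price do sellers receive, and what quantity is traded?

Consumers pay $5.6; sellers receive $3.6; quantity = 264.2.

Without the tax, 267 − 0.5P = 2P + 257 gives 2.5P = 10, so P* = $4 and Q* = 265.
With the tax collected from sellers, supply shifts: Qs = 2(P − 2) + 257.
New equilibrium: consumers pay $5.6, sellers receive $3.6, Q = 264.2. (Wedge: Pb − Ps = 2.)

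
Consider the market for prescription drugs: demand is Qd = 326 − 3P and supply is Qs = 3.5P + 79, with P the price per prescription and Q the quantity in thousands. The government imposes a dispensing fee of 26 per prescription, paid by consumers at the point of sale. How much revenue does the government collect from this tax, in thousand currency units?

Without the tax, 326 − 3P = 3.5P + 79 gives 6.5P = 247, so P* = 38 and Q* = 212.
With the tax collected from consumers, demand (in seller-price terms) shifts: Qd = 326 − 3(P + 26).
New equilibrium: consumers pay 52, producers receive 26, Q = 170. (Wedge: Pb − Ps = 26.)
Revenue = t · Q = 26 · 170 = 4420.

Tax revenue = 4420 thousand.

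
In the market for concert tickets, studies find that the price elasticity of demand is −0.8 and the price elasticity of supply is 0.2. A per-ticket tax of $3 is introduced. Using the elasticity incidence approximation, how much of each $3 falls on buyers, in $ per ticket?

Buyers bear ≈ $0.6 per ticket.

Incidence ratio: buyers' share ≈ εs / (εs + |εd|) = 0.2 / (0.2 + 0.8) = 0.2.
So buyers bear ≈ 0.2 × $3 = $0.6; producers bear $2.4.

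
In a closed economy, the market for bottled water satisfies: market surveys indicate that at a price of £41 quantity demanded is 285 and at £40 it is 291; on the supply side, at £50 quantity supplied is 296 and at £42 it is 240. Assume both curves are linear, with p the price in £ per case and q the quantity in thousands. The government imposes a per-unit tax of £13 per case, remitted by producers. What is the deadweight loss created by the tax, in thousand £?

Deadweight loss = £273 thousand.

Demand slope: (291 − 285)/(40 − 41) = -6, so qd = 531 − 6p.
Supply slope: (240 − 296)/(42 − 50) = 7, so qs = 7p − 54.
Without the tax, 531 − 6p = 7p − 54 gives 13p = 585, so p* = £45 and q* = 261.
With the tax collected from producers, supply shifts: qs = 7(p − 13) − 54.
Solving gives q = 219 with buyers paying £52 and producers receiving £39 (the £13 wedge).
Quantity falls by |ΔQ| = |261 − 219| = 42.
DWL = ½ · t · |ΔQ| = ½ · 13 · 42 = £273.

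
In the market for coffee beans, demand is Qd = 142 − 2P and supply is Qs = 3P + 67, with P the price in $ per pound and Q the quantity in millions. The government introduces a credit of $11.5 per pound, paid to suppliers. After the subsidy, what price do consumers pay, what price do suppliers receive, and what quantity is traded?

Consumers pay $8.1; suppliers receive $19.6; quantity = 125.8.

Without the subsidy, 142 − 2P = 3P + 67 gives 5P = 75, so P* = $15 and Q* = 112.
With a per-unit subsidy paid to suppliers, each receives P + 11.5 per unit sold, so supply becomes Qs = 3(P + 11.5) + 67.
New equilibrium: consumers pay $8.1, suppliers receive $19.6, Q = 125.8. (Wedge: Pb − Ps = −11.5.)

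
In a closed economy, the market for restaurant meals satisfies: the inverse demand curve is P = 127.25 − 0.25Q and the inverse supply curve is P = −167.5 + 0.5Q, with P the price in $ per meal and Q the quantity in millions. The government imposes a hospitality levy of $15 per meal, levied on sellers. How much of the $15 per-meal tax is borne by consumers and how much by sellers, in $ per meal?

Inverting to Q(P) form: Qd = 509 − 4P; Qs = 2P + 335.
Without the tax, 509 − 4P = 2P + 335 gives 6P = 174, so P* = $29 and Q* = 393.
With the tax collected from sellers, supply shifts: Qs = 2(P − 15) + 335.
Solving gives Q = 373 with consumers paying $34 and sellers receiving $19 (the $15 wedge).
Burden on consumers: $5; on sellers: $10. (They sum to $15.)
The less price-elastic side of the market bears the larger share of a per-unit tax.

Consumers bear $5 per meal; sellers bear $10 per meal.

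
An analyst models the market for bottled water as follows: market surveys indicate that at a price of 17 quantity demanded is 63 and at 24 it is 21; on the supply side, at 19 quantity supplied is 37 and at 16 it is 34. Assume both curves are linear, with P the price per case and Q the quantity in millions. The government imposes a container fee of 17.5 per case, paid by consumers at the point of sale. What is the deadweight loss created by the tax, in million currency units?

Deadweight loss = 131.25 million.

Demand slope: (21 − 63)/(24 − 17) = -6, so Qd = 165 − 6P.
Supply slope: (34 − 37)/(16 − 19) = 1, so Qs = P + 18.
Before the tax: set 165 − 6P = P + 18 → P* = 21, Q* = 39.
With the tax collected from consumers, demand (in seller-price terms) shifts: Qd = 165 − 6(P + 17.5).
Solving gives Q = 24 with consumers paying 23.5 and producers receiving 6 (the 17.5 wedge).
Quantity falls by |ΔQ| = |39 − 24| = 15.
DWL = ½ · t · |ΔQ| = ½ · 17.5 · 15 = 131.25.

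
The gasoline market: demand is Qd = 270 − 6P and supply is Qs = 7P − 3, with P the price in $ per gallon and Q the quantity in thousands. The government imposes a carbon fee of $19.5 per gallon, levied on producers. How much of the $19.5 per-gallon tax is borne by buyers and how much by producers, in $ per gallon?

Before the tax: set 270 − 6P = 7P − 3 → P* = $21, Q* = 144.
With the tax collected from producers, supply shifts: Qs = 7(P − 19.5) − 3.
Solving gives Q = 81 with buyers paying $31.5 and producers receiving $12 (the $19.5 wedge).
Burden on buyers: $10.5; on producers: $9. (They sum to $19.5.)
The less price-elastic side of the market bears the larger share of a per-unit tax.

Buyers bear $10.5 per gallon; producers bear $9 per gallon.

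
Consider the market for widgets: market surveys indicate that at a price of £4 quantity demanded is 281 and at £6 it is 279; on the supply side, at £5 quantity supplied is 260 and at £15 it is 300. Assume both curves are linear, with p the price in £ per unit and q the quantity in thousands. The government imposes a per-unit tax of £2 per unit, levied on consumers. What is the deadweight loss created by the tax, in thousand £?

Demand slope: (279 − 281)/(6 − 4) = -1, so qd = 285 − p.
Supply slope: (300 − 260)/(15 − 5) = 4, so qs = 4p + 240.
Without the tax, 285 − p = 4p + 240 gives 5p = 45, so p* = £9 and q* = 276.
With the tax collected from consumers, demand (in seller-price terms) shifts: qd = 285 − (p + 2).
Solving gives q = 274.4 with consumers paying £10.6 and suppliers receiving £8.6 (the £2 wedge).
Quantity falls by |ΔQ| = |276 − 274.4| = 1.6.
DWL = ½ · t · |ΔQ| = ½ · 2 · 1.6 = £1.6.

Deadweight loss = £1.6 thousand.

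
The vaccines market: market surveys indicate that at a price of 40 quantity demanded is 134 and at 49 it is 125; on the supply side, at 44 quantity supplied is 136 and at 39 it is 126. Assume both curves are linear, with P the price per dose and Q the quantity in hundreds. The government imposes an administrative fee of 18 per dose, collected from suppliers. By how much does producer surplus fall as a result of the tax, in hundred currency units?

Producer surplus falls by 756 hundred.

Demand slope: (125 − 134)/(49 − 40) = -1, so Qd = 174 − P.
Supply slope: (126 − 136)/(39 − 44) = 2, so Qs = 2P + 48.
Without the tax, 174 − P = 2P + 48 gives 3P = 126, so P* = 42 and Q* = 132.
With the tax collected from suppliers, supply shifts: Qs = 2(P − 18) + 48.
New equilibrium: consumers pay 54, suppliers receive 36, Q = 120. (Wedge: Pb − Ps = 18.)
ΔPS is the trapezoid between Q = 120 and Q = 132 of height 6: ½ · (132 + 120) · 6 = 756.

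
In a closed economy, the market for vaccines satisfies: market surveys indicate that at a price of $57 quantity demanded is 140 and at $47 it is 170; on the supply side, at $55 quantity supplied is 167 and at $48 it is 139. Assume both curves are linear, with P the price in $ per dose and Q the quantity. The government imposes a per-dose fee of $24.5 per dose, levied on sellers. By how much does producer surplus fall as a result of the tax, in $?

Producer surplus falls by $1407.

Demand slope: (170 − 140)/(47 − 57) = -3, so Qd = 311 − 3P.
Supply slope: (139 − 167)/(48 − 55) = 4, so Qs = 4P − 53.
Before the tax: set 311 − 3P = 4P − 53 → P* = $52, Q* = 155.
With the tax collected from sellers, supply shifts: Qs = 4(P − 24.5) − 53.
Solving gives Q = 113 with buyers paying $66 and sellers receiving $41.5 (the $24.5 wedge).
ΔPS is the trapezoid between Q = 113 and Q = 155 of height $10.5: ½ · (155 + 113) · 10.5 = $1407.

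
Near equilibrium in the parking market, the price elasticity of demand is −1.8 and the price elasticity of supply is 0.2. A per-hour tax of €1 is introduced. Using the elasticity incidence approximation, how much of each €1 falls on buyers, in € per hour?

Buyers bear ≈ €0.1 per hour.

Incidence ratio: buyers' share ≈ εs / (εs + |εd|) = 0.2 / (0.2 + 1.8) = 0.1.
So buyers bear ≈ 0.1 × €1 = €0.1; sellers bear €0.9.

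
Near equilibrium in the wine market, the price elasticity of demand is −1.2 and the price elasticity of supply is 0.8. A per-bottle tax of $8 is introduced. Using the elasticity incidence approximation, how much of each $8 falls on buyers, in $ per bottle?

Incidence ratio: buyers' share ≈ εs / (εs + |εd|) = 0.8 / (0.8 + 1.2) = 0.4.
So buyers bear ≈ 0.4 × $8 = $3.2; producers bear $4.8.

Buyers bear ≈ $3.2 per bottle.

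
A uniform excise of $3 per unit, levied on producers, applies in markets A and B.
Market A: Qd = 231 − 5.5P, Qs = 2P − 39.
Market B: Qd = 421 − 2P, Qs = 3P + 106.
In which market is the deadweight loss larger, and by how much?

Market A, by $1.2.

Market A: pre-tax P* = $36, Q* = 33; post-tax Q = 28.6; deadweight loss = $6.6.
Market B: pre-tax P* = $63, Q* = 295; post-tax Q = 291.4; deadweight loss = $5.4.
Difference: $6.6 vs $5.4 → market A is larger by $1.2.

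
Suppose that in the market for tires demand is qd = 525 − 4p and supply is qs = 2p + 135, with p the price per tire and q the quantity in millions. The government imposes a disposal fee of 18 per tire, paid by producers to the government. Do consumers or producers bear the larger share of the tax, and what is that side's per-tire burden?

Producers bear the larger share: 12 per tire.

Without the tax, 525 − 4p = 2p + 135 gives 6p = 390, so p* = 65 and q* = 265.
With the tax collected from producers, supply shifts: qs = 2(p − 18) + 135.
Solving gives q = 241 with consumers paying 71 and producers receiving 53 (the 18 wedge).
Per-tire burden: consumers 6, producers 12.
Producers take the larger share because supply is less price-elastic here (demand slope 4 vs supply slope 2).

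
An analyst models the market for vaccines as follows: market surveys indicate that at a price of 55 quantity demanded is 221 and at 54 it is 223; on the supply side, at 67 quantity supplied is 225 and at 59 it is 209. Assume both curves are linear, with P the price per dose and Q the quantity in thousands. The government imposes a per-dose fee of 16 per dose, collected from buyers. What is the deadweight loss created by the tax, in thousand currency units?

Demand slope: (223 − 221)/(54 − 55) = -2, so Qd = 331 − 2P.
Supply slope: (209 − 225)/(59 − 67) = 2, so Qs = 2P + 91.
Without the tax, 331 − 2P = 2P + 91 gives 4P = 240, so P* = 60 and Q* = 211.
With the tax collected from buyers, demand (in seller-price terms) shifts: Qd = 331 − 2(P + 16).
New equilibrium: buyers pay 68, sellers receive 52, Q = 195. (Wedge: Pb − Ps = 16.)
Quantity falls by |ΔQ| = |211 − 195| = 16.
DWL = ½ · t · |ΔQ| = ½ · 16 · 16 = 128.

Deadweight loss = 128 thousand.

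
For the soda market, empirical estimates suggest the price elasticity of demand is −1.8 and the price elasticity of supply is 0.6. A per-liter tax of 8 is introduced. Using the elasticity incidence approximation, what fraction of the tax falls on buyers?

Incidence ratio: buyers' share ≈ εs / (εs + |εd|) = 0.6 / (0.6 + 1.8) = 0.25.
Supply is the less elastic side, so buyers bear the smaller share.

Buyers' share ≈ 0.25.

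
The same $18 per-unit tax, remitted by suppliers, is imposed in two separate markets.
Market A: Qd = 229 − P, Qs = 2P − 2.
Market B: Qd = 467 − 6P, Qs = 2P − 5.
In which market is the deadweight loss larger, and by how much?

Market A: pre-tax P* = $77, Q* = 152; post-tax Q = 140; deadweight loss = $108.
Market B: pre-tax P* = $59, Q* = 113; post-tax Q = 86; deadweight loss = $243.
Difference: $108 vs $243 → market B is larger by $135.

Market B, by $135.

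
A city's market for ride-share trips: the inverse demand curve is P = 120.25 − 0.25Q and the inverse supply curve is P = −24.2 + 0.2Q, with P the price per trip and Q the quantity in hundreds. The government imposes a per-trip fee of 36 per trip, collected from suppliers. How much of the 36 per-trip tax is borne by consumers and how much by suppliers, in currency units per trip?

Consumers bear 20 per trip; suppliers bear 16 per trip.

Inverting to Q(P) form: Qd = 481 − 4P; Qs = 5P + 121.
Without the tax, 481 − 4P = 5P + 121 gives 9P = 360, so P* = 40 and Q* = 321.
With the tax collected from suppliers, supply shifts: Qs = 5(P − 36) + 121.
New equilibrium: consumers pay 60, suppliers receive 24, Q = 241. (Wedge: Pb − Ps = 36.)
Burden on consumers: 20; on suppliers: 16. (They sum to 36.)
The less price-elastic side of the market bears the larger share of a per-unit tax.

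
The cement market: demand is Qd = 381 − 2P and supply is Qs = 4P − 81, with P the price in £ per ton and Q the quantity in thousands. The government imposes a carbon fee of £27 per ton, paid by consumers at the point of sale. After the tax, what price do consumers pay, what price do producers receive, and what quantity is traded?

Consumers pay £95; producers receive £68; quantity = 191.

Before the tax: set 381 − 2P = 4P − 81 → P* = £77, Q* = 227.
With the tax collected from consumers, demand (in seller-price terms) shifts: Qd = 381 − 2(P + 27).
Solving gives Q = 191 with consumers paying £95 and producers receiving £68 (the £27 wedge).
The less price-elastic side of the market bears the larger share of a per-unit tax.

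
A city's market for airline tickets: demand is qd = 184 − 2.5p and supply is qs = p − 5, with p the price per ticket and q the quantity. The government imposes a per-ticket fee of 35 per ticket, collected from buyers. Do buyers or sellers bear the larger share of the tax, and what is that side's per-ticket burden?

Sellers bear the larger share: 25 per ticket.

Without the tax, 184 − 2.5p = p − 5 gives 3.5p = 189, so p* = 54 and q* = 49.
With the tax collected from buyers, demand (in seller-price terms) shifts: qd = 184 − 2.5(p + 35).
Solving gives q = 24 with buyers paying 64 and sellers receiving 29 (the 35 wedge).
Per-ticket burden: buyers 10, sellers 25.
Sellers take the larger share because supply is less price-elastic here (demand slope 2.5 vs supply slope 1).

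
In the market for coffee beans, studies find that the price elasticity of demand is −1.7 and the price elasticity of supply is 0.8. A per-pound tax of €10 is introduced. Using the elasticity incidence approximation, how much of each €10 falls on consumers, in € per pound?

Incidence ratio: consumers' share ≈ εs / (εs + |εd|) = 0.8 / (0.8 + 1.7) = 0.32.
So consumers bear ≈ 0.32 × €10 = €3.2; producers bear €6.8.

Consumers bear ≈ €3.2 per pound.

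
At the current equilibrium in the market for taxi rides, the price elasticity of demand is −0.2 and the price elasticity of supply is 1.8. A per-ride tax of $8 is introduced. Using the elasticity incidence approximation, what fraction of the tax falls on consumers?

Incidence ratio: consumers' share ≈ εs / (εs + |εd|) = 1.8 / (1.8 + 0.2) = 0.9.
Supply is the more elastic side, so consumers bear the larger share.

Consumers' share ≈ 0.9.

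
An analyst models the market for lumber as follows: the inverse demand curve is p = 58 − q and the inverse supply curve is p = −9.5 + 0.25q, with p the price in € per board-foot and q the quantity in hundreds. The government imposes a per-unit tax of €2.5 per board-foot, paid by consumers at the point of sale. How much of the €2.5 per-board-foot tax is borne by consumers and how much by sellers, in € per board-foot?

Consumers bear €2 per board-foot; sellers bear €0.5 per board-foot.

Inverting to q(p) form: qd = 58 − p; qs = 4p + 38.
Without the tax, 58 − p = 4p + 38 gives 5p = 20, so p* = €4 and q* = 54.
With the tax collected from consumers, demand (in seller-price terms) shifts: qd = 58 − (p + 2.5).
New equilibrium: consumers pay €6, sellers receive €3.5, q = 52. (Wedge: pb − ps = 2.5.)
Burden on consumers: €2; on sellers: €0.5. (They sum to €2.5.)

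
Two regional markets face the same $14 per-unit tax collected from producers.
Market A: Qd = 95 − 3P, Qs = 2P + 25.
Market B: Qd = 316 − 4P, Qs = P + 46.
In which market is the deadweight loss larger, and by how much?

Market A: pre-tax P* = $14, Q* = 53; post-tax Q = 36.2; deadweight loss = $117.6.
Market B: pre-tax P* = $54, Q* = 100; post-tax Q = 88.8; deadweight loss = $78.4.
Difference: $117.6 vs $78.4 → market A is larger by $39.2.

Market A, by $39.2.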